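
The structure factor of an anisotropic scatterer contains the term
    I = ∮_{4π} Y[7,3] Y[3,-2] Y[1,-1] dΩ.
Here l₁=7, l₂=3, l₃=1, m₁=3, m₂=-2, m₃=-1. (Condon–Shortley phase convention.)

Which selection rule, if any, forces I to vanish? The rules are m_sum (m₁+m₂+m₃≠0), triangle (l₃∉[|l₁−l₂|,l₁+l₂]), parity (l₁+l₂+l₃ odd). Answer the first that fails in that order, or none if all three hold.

m₁+m₂+m₃ = 3 − 2 − 1 = 0  ✓
triangle: need |l₁−l₂| ≤ l₃ ≤ l₁+l₂ = [4,10]; l₃=1 is outside  ✗
parity: l₁+l₂+l₃ = 11 is odd

triangle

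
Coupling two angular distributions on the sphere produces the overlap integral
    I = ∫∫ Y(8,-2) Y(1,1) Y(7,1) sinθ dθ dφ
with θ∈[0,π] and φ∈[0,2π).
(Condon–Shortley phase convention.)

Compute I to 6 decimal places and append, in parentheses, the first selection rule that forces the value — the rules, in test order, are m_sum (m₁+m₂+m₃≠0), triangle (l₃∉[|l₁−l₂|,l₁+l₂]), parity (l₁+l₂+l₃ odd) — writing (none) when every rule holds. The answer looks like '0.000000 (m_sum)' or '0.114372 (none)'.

0.205254 (none)

m-sum 0 ✓  L=16 even ✓  7≤7≤9 ✓
Π(2lᵢ+1) = 17×3×15 = 765
triangle coeff Δ(8,1,7) = 1/2040
Σ_t [1,1]: t=1:−1/25401600 = -1/25401600
(3j)²=8/255 [(8 1 7; 0 0 0)], sign=+1
Σ_t [2,2]: t=2:+1/58060800 = 1/58060800
(3j)²=3/136 [(8 1 7; -2 1 1)], sign=+1
⇒ 4πI² = 9/17
I = (+1)√(9/17/(4π)) = 0.20525411
No selection rule forces the value: the integral is nonzero (none).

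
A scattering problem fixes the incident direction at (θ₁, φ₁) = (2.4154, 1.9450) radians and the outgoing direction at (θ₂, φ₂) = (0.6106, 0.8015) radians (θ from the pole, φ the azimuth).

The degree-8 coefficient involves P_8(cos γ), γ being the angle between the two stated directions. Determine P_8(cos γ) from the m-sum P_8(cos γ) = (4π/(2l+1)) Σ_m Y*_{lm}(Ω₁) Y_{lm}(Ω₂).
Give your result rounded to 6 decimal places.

-0.184725

Term-by-term m-sum for l=8 (normalisation 4π/17 = 0.739198):
  m=-8: Y*=-0.019270+0.002872i  Y=+0.005970-0.000773i  product -0.000113+0.000032i
  m=-7: Y*=-0.043768-0.076059i  Y=+0.026912+0.021439i  product +0.000453-0.002985i
  m=-6: Y*=+0.148831-0.186158i  Y=+0.011699+0.120713i  product +0.024213+0.015788i
  m=-5: Y*=+0.403857+0.125026i  Y=-0.189079+0.222268i  product -0.104150+0.066125i
  m=-4: Y*=+0.032962+0.444736i  Y=-0.468286+0.030203i  product -0.028868-0.207268i
  m=-3: Y*=-0.112697+0.054187i  Y=-0.311630-0.282889i  product +0.050449+0.014995i
  m=-2: Y*=+0.235374+0.218574i  Y=+0.000104+0.003243i  product -0.000684+0.000786i
  m=-1: Y*=-0.107591+0.273974i  Y=-0.285830+0.295186i  product -0.050120-0.110069i
  m=+0: Y*=+0.238597-0.000000i  Y=-0.135193+0.000000i  product -0.032257+0.000000i
  m=+1: Y*=+0.107591+0.273974i  Y=+0.285830+0.295186i  product -0.050120+0.110069i
  m=+2: Y*=+0.235374-0.218574i  Y=+0.000104-0.003243i  product -0.000684-0.000786i
  m=+3: Y*=+0.112697+0.054187i  Y=+0.311630-0.282889i  product +0.050449-0.014995i
  m=+4: Y*=+0.032962-0.444736i  Y=-0.468286-0.030203i  product -0.028868+0.207268i
  m=+5: Y*=-0.403857+0.125026i  Y=+0.189079+0.222268i  product -0.104150-0.066125i
  m=+6: Y*=+0.148831+0.186158i  Y=+0.011699-0.120713i  product +0.024213-0.015788i
  m=+7: Y*=+0.043768-0.076059i  Y=-0.026912+0.021439i  product +0.000453+0.002985i
  m=+8: Y*=-0.019270-0.002872i  Y=+0.005970+0.000773i  product -0.000113-0.000032i
Total Σ_m = -0.249899+0.000000i. Multiply by 0.739198: -0.184725+0.000000i. P_8(cos γ) = -0.184725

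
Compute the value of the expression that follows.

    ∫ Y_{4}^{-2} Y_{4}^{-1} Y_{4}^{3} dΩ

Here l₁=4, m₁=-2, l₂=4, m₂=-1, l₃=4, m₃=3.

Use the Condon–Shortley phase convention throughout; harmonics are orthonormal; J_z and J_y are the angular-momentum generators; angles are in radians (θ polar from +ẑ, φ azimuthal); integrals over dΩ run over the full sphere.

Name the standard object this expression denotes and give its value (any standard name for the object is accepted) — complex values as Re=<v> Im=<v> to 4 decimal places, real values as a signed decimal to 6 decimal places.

This is a Gaunt coefficient — the integral of a triple product of spherical harmonics over the sphere.
Checks pass: Σm=0; 12 even; l₃=4∈[0,8].
(2·4+1)(2·4+1)(2·4+1) = 729
Δ: 4! 4! 4! / 13! → 1/450450
sum: t=0:+1/13824 t=1:−1/216 t=2:+1/64 t=3:−1/216 t=4:+1/13824 = 5/768
3j²(4 4 4; 0 0 0) = Δ·Π!·Σ² = 18/1001  (sign +1)
sum: t=2:+1/576 t=3:−1/864 = 1/1728
3j²(4 4 4; -2 -1 3) = Δ·Π!·Σ² = 5/1287  (sign -1)
combine: 4πI² = 729·18/1001·5/1287 = 7290/143143
take √, sign -1: I = -0.06366105

Gaunt coefficient, -0.063661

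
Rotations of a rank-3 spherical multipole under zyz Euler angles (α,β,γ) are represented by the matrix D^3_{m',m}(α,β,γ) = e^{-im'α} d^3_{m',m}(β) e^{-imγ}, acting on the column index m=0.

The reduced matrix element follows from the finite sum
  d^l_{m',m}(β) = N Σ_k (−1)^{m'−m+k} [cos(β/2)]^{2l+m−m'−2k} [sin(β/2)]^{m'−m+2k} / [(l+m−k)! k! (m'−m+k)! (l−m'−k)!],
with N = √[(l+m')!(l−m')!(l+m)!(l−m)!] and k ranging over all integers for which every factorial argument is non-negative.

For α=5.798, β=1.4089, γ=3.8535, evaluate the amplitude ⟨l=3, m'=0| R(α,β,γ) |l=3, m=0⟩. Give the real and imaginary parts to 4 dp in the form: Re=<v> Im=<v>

First d^3_{0,0}(β=1.4089), then the phase factors e^{-i(0)α} and e^{-i(0)γ}:
c=cos(1.408900/2)=0.761968, s=sin(1.408900/2)=0.647615; N=√[6·6·6·6]=36.000000
The bounds max(0,m−m')=0 and min(l+m,l−m')=3 give 4 terms
  k=0: (−1)^0·36.0000/(36)·0.7620^6·0.6476^0 = +0.195713
  k=1: (−1)^1·36.0000/(4)·0.7620^4·0.6476^2 = -1.272397
  k=2: (−1)^2·36.0000/(4)·0.7620^2·0.6476^4 = +0.919143
  k=3: (−1)^3·36.0000/(36)·0.7620^0·0.6476^6 = -0.073774
d^3_{0,0}(1.4089) = +0.195713 -1.272397 +0.919143 -0.073774 = -0.231315
D = (+1.000000+0.000000i)·(-0.231315)·(+1.000000+0.000000i) = -0.231315+0.000000i

Re=-0.2313 Im=0.0000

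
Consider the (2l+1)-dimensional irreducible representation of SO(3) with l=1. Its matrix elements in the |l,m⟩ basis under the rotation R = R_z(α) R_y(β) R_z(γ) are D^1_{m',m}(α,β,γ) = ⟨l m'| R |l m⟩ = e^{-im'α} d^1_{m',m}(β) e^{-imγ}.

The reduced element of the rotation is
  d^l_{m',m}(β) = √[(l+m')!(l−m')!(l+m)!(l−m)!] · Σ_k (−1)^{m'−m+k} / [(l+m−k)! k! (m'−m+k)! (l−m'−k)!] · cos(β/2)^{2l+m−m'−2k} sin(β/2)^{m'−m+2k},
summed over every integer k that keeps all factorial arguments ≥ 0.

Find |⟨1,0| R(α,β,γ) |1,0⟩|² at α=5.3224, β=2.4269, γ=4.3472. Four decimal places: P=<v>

P=0.5705

First d^1_{0,0}(β=2.4269), then the phase factors e^{-i(0)α} and e^{-i(0)γ}:
Half-angle: c=0.349789, s=0.936828. N=√(1·1·1·1)=1.000000
Admissible k: 0..1 (factorial args all ≥0)
  k=0: (−1)^0·1.0000/(1)·0.3498^2·0.9368^0 = +0.122353
  k=1: (−1)^1·1.0000/(1)·0.3498^0·0.9368^2 = -0.877647
d^1_{0,0}(2.4269) = +0.122353 -0.877647 = -0.755295
|D^1_{0,0}|² = |d^1_{0,0}(β)|² = (-0.755295)² = 0.570470 (the z-rotation phases have unit modulus)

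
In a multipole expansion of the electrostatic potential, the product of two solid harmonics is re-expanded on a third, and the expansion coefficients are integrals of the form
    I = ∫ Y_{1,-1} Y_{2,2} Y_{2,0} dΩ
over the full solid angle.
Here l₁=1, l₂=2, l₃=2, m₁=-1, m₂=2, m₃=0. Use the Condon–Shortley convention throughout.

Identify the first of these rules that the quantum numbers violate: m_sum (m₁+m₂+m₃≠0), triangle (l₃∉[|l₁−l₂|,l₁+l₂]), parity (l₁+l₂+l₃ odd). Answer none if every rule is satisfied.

Σmᵢ = 1  ✗
l₃∈[|l₁−l₂|,l₁+l₂]=[1,3], have l₃=2
Σlᵢ = 5 ⇒ odd

m_sum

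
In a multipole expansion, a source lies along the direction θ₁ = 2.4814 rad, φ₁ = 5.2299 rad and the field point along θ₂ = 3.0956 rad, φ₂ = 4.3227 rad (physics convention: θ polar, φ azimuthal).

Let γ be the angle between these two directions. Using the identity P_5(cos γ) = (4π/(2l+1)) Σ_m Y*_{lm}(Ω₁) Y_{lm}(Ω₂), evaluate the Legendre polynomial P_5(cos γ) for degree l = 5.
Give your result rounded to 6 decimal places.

-0.391009

Summing Y*_{l m}(θ₁,φ₁)·Y_{l m}(θ₂,φ₂) over m ∈ [−5, 5]; prefactor 4π/(2·5+1) = 1.142397:
  [-5]  conj(Y_{5,-5})(Ω₁) = 0.02118 + 0.03424j ; Y_{5,-5}(Ω₂) = -0.00000 - 0.00000j ; Δ = -0.00000 - 0.00000j
  [-4]  conj(Y_{5,-4})(Ω₁) = 0.07851 - 0.14397j ; Y_{5,-4}(Ω₂) = -0.00000 - 0.00001j ; Δ = -0.00000 - 0.00000j
  [-3]  conj(Y_{5,-3})(Ω₁) = -0.36819 + 0.00673j ; Y_{5,-3}(Ω₂) = 0.00025 - 0.00010j ; Δ = -0.00009 + 0.00004j
  [-2]  conj(Y_{5,-2})(Ω₁) = 0.22405 + 0.37738j ; Y_{5,-2}(Ω₂) = 0.00508 + 0.00501j ; Δ = -0.00076 + 0.00304j
  [-1]  conj(Y_{5,-1})(Ω₁) = 0.04273 - 0.07505j ; Y_{5,-1}(Ω₂) = -0.04442 + 0.10817j ; Δ = 0.00622 + 0.00796j
  [+0]  conj(Y_{5,0})(Ω₁) = 0.38338 + 0.00000j ; Y_{5,0}(Ω₂) = -0.92082 + 0.00000j ; Δ = -0.35302 + 0.00000j
  [+1]  conj(Y_{5,1})(Ω₁) = -0.04273 - 0.07505j ; Y_{5,1}(Ω₂) = 0.04442 + 0.10817j ; Δ = 0.00622 - 0.00796j
  [+2]  conj(Y_{5,2})(Ω₁) = 0.22405 - 0.37738j ; Y_{5,2}(Ω₂) = 0.00508 - 0.00501j ; Δ = -0.00076 - 0.00304j
  [+3]  conj(Y_{5,3})(Ω₁) = 0.36819 + 0.00673j ; Y_{5,3}(Ω₂) = -0.00025 - 0.00010j ; Δ = -0.00009 - 0.00004j
  [+4]  conj(Y_{5,4})(Ω₁) = 0.07851 + 0.14397j ; Y_{5,4}(Ω₂) = -0.00000 + 0.00001j ; Δ = -0.00000 + 0.00000j
  [+5]  conj(Y_{5,5})(Ω₁) = -0.02118 + 0.03424j ; Y_{5,5}(Ω₂) = 0.00000 - 0.00000j ; Δ = -0.00000 + 0.00000j
Total Σ_m = -0.34227 + 0.00000j. Multiply by 1.142397: -0.39101 + 0.00000j. P_5(cos γ) = -0.391009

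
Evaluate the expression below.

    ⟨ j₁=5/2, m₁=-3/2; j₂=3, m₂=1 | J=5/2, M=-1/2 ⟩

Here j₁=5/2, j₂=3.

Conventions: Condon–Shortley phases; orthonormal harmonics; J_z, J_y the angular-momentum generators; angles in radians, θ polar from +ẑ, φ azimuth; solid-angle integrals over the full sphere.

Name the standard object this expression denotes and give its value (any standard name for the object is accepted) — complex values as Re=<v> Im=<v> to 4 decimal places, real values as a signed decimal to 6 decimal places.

This is a Clebsch–Gordan (vector-coupling) coefficient.
j₁+j₂−J=3  J+j₁−j₂=2  J−j₁+j₂=3  j₁+j₂+J+1=9
(j₁±m₁, j₂±m₂, J±M) = (1,4,4,2,2,3)
P² = 576/35
sum k=2..3:
  [2] +1/8 = 1/8
  [3] −1/12 = -1/12
S = 1/24
C² = P²·S² = 1/35 ; C = +0.169031

Clebsch–Gordan coefficient, +√(1/35) ≈ +0.169031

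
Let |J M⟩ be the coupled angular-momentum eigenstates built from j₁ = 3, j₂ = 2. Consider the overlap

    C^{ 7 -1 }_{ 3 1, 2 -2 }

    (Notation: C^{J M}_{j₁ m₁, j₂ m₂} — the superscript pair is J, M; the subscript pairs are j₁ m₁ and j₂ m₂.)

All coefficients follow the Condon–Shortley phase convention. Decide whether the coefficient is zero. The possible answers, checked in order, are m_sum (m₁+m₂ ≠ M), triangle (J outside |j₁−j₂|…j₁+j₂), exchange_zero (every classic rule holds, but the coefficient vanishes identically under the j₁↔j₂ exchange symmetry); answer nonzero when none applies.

triangle

m-sum: m₁+m₂ = 1+(-2) = -1, M = -1  ✓
triangle: need |j₁−j₂| ≤ J ≤ j₁+j₂, i.e. J ∈ [1, 5]; J = 7 is outside ✗ ⇒ coefficient is 0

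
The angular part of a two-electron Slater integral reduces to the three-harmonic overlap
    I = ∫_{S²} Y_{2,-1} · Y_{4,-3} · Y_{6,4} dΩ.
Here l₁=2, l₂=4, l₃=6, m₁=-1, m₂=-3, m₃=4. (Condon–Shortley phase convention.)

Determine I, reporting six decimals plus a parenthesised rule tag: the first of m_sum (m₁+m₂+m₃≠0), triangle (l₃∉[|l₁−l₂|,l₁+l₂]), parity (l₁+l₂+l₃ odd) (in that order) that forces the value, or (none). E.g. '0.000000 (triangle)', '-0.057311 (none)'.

0.246389 (none)

Rules hold: Σm=0, L=12 even, 2≤6≤6.
N = 5·9·13 = 585
Δ = 0!·4!·8!/13! = 1/6435
Racah Σ t=0..0: t=0:+1/2304 = 1/2304
⇒ 3j(2 4 6; 0 0 0)² = 5/143, sgn +1
Racah Σ t=0..0: t=0:+1/30240 = 1/30240
⇒ 3j(2 4 6; -1 -3 4)² = 16/429, sgn +1
4πI² = N·(3j₀)²·(3jₘ)² = 1200/1573
I = +1·√(0.762873/4π) = 0.24638901
No selection rule forces the value: the integral is nonzero (none).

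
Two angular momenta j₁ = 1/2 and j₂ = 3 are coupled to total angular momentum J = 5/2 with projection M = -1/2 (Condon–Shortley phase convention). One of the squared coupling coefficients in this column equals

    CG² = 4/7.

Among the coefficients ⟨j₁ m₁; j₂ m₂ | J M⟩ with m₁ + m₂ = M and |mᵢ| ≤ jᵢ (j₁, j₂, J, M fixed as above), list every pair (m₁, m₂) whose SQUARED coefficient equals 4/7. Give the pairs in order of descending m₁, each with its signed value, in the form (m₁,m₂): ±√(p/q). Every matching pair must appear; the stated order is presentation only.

(1/2,-1): +√(4/7)

Admissible pairs with m₁+m₂ = M = -1/2: (-1/2,0), (1/2,-1)
  (m₁,m₂)=(1/2,-1): CG² = 4/7, CG = +√(4/7)   ← matches the target
  (m₁,m₂)=(-1/2,0): CG² = 3/7, CG = −√(3/7)
Pairs with CG² = 4/7: (1/2,-1): +√(4/7)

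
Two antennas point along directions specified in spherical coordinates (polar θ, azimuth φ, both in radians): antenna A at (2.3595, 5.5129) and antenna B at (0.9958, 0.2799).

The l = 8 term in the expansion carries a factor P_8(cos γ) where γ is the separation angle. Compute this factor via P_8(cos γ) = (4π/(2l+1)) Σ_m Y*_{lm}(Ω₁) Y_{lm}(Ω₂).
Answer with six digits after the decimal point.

0.194550

Term-by-term m-sum for l=8 (normalisation 4π/17 = 0.739198):
  m=-8: (+0.031142+0.003784i) × (-0.078573-0.099503i) = -0.002070-0.003396i  (running Σ = -0.002070-0.003396i)
  m=-7: (-0.079388-0.098251i) × (-0.124493-0.304156i) = -0.020000+0.036378i  (running Σ = -0.022071+0.032982i)
  m=-6: (-0.027356+0.300858i) × (-0.048969-0.449125i) = +0.136463-0.002447i  (running Σ = +0.114392+0.030535i)
  m=-5: (+0.346115-0.297396i) × (+0.045062-0.260489i) = -0.061872-0.103561i  (running Σ = +0.052520-0.073025i)
  m=-4: (-0.364849-0.022083i) × (-0.073455+0.151600i) = +0.030148-0.053689i  (running Σ = +0.082668-0.126714i)
  m=-3: (-0.030221-0.033093i) × (-0.239600+0.267144i) = +0.016082-0.000144i  (running Σ = +0.098750-0.126858i)
  m=-2: (-0.011539+0.381650i) × (-0.009432+0.005911i) = -0.002147-0.003668i  (running Σ = +0.096602-0.130526i)
  m=-1: (+0.100653-0.097656i) × (+0.331573-0.095309i) = +0.024066-0.041973i  (running Σ = +0.120669-0.172499i)
  m=0: (+0.343209-0.000000i) × (+0.063672+0.000000i) = +0.021853+0.000000i  (running Σ = +0.142522-0.172499i)
  m=1: (-0.100653-0.097656i) × (-0.331573-0.095309i) = +0.024066+0.041973i  (running Σ = +0.166588-0.130526i)
  m=2: (-0.011539-0.381650i) × (-0.009432-0.005911i) = -0.002147+0.003668i  (running Σ = +0.164441-0.126858i)
  m=3: (+0.030221-0.033093i) × (+0.239600+0.267144i) = +0.016082+0.000144i  (running Σ = +0.180522-0.126714i)
  m=4: (-0.364849+0.022083i) × (-0.073455-0.151600i) = +0.030148+0.053689i  (running Σ = +0.210670-0.073025i)
  m=5: (-0.346115-0.297396i) × (-0.045062-0.260489i) = -0.061872+0.103561i  (running Σ = +0.148799+0.030535i)
  m=6: (-0.027356-0.300858i) × (-0.048969+0.449125i) = +0.136463+0.002447i  (running Σ = +0.285261+0.032982i)
  m=7: (+0.079388-0.098251i) × (+0.124493-0.304156i) = -0.020000-0.036378i  (running Σ = +0.265261-0.003396i)
  m=8: (+0.031142-0.003784i) × (-0.078573+0.099503i) = -0.002070+0.003396i  (running Σ = +0.263190-0.000000i)
Total Σ_m = +0.263190-0.000000i. Multiply by 0.739198: +0.194550-0.000000i. P_8(cos γ) = 0.194550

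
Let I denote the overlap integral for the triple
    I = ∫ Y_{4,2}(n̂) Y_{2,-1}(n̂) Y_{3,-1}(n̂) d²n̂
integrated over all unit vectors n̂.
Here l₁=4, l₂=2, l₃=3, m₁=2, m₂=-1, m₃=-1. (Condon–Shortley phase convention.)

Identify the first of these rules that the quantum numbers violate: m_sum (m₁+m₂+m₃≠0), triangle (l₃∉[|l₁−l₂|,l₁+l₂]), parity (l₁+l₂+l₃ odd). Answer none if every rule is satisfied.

parity

azimuthal sum: 2 − 1 − 1 = 0  ✓
2 ≤ 3 ≤ 6 (triangle on l)  ✓
L = 4 + 2 + 3 = 9 (odd)  ✗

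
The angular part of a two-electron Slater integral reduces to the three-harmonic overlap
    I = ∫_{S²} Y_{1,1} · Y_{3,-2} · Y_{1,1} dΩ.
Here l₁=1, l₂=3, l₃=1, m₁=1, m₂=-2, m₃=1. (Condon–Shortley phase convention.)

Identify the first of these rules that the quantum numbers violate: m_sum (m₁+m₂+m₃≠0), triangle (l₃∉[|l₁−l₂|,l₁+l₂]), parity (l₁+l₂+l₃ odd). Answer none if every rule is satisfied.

m₁+m₂+m₃ = 1 − 2 + 1 = 0  ✓
triangle: need |l₁−l₂| ≤ l₃ ≤ l₁+l₂ = [2,4]; l₃=1 is outside  ✗
parity: l₁+l₂+l₃ = 5 is odd

triangle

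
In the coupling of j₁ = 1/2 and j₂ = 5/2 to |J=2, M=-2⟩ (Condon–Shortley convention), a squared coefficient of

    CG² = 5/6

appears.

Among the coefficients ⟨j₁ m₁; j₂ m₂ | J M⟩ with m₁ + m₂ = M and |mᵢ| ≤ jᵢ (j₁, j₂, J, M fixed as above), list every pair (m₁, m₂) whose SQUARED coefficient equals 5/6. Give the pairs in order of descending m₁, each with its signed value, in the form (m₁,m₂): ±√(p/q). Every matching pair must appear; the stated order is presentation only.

(1/2,-5/2): +√(5/6)

Admissible pairs with m₁+m₂ = M = -2: (-1/2,-3/2), (1/2,-5/2)
  (m₁,m₂)=(1/2,-5/2): CG² = 5/6, CG = +√(5/6)   ← matches the target
  (m₁,m₂)=(-1/2,-3/2): CG² = 1/6, CG = −√(1/6)
Pairs with CG² = 5/6: (1/2,-5/2): +√(5/6)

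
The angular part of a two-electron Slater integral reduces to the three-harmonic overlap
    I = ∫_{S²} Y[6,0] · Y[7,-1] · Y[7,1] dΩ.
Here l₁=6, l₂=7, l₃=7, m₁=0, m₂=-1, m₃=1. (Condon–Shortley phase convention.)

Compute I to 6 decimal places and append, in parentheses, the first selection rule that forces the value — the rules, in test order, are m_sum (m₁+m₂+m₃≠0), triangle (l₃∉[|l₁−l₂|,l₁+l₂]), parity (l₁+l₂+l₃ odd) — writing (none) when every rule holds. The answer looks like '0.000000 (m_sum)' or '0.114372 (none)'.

-0.068814 (none)

Checks pass: Σm=0; 20 even; l₃=7∈[1,13].
(2·6+1)(2·7+1)(2·7+1) = 2925
Δ: 6! 6! 8! / 21! → 1/2444321880
sum: t=0:+1/2612736000 t=1:−1/20736000 t=2:+1/1658880 t=3:−1/746496 t=4:+1/1658880 t=5:−1/20736000 t=6:+1/2612736000 = -1/4354560
3j²(6 7 7; 0 0 0) = Δ·Π!·Σ² = 1000/138567  (sign +1)
sum: t=0:+1/746496000 t=1:−1/10368000 t=2:+1/1327104 t=3:−1/933120 t=4:+1/3317760 t=5:−1/72576000 t=6:+1/20901888000 = -1/7962624
3j²(6 7 7; 0 -1 1) = Δ·Π!·Σ² = 3125/1108536  (sign -1)
combine: 4πI² = 2925·1000/138567·3125/1108536 = 9765625/164109517
take √, sign -1: I = -0.06881422
No selection rule forces the value: the integral is nonzero (none).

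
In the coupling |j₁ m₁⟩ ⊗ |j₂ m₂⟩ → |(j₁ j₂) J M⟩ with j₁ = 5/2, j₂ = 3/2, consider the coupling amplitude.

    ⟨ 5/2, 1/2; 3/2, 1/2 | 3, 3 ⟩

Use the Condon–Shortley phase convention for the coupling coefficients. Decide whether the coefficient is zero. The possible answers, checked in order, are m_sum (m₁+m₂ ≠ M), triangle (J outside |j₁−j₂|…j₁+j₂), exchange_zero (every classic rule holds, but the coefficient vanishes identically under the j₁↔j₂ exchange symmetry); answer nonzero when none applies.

m_sum

m-sum: m₁+m₂ = 1/2+1/2 = 1, M = 3  ✗ ⇒ coefficient is 0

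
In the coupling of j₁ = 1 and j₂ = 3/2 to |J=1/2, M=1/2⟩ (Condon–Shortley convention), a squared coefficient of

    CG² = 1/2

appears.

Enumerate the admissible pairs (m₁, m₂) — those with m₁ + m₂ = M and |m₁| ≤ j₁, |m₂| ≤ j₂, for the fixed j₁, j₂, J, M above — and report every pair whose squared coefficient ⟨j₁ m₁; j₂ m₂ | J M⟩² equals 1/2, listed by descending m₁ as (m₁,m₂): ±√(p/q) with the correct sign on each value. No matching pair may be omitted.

Admissible pairs with m₁+m₂ = M = 1/2: (-1,3/2), (0,1/2), (1,-1/2)
  (m₁,m₂)=(1,-1/2): CG² = 1/6, CG = +√(1/6)
  (m₁,m₂)=(0,1/2): CG² = 1/3, CG = −√(1/3)
  (m₁,m₂)=(-1,3/2): CG² = 1/2, CG = +√(1/2)   ← matches the target
Pairs with CG² = 1/2: (-1,3/2): +√(1/2)

(-1,3/2): +√(1/2)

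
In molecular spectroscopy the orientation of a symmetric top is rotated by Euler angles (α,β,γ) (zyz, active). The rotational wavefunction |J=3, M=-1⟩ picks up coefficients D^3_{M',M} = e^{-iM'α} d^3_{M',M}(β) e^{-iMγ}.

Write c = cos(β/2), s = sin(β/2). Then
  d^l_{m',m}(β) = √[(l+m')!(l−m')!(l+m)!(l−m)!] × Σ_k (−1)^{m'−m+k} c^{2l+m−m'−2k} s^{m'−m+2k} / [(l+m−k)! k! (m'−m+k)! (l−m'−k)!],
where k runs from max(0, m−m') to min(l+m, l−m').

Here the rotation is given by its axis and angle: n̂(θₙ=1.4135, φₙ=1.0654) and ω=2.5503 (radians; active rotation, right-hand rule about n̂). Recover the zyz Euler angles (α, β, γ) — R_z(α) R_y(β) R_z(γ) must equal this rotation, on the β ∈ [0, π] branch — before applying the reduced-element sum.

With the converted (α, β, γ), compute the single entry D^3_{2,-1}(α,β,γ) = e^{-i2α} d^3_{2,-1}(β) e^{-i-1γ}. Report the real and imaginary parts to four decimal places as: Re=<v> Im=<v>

Axis–angle → zyz. n̂ = (sinθₙcosφₙ, sinθₙsinφₙ, cosθₙ) = (+0.478177, +0.864180, +0.156648), ω = 2.5503.
R = I cosω + sinω [n̂]ₓ + (1−cosω) n̂n̂ᵀ gives
  R = [-0.411735, +0.668983, +0.618818; +0.843626, +0.536603, -0.018791; -0.344630, +0.514314, -0.785309]
β = atan2(√(R₁₃²+R₂₃²), R₃₃) = 2.473992; α = atan2(R₂₃, R₁₃) mod 2π = 6.252829; γ = atan2(R₃₂, −R₃₁) mod 2π = 0.980436
First d^3_{2,-1}(β=2.4740), then the phase factors e^{-i(2)α} and e^{-i(-1)γ}:
Half-angle: c=0.327636, s=0.944804. N=√(120·1·2·24)=75.894664
k: max(0,(-1)−(2))=0 … min(3+(-1),3−(2))=1
  k=0: (−1)^3·75.8947/(12)·0.3276^3·0.9448^3 = -0.187599
  k=1: (−1)^4·75.8947/(24)·0.3276^1·0.9448^5 = +0.780010
d^3_{2,-1}(2.4740) = -0.187599 +0.780010 = +0.592412
Attach z-rotation phases: D = e^{-i(2)(6.2528)}·(+0.592412)·e^{-i(-1)(0.9804)} = +0.299304+0.511242i

Re=0.2993 Im=0.5112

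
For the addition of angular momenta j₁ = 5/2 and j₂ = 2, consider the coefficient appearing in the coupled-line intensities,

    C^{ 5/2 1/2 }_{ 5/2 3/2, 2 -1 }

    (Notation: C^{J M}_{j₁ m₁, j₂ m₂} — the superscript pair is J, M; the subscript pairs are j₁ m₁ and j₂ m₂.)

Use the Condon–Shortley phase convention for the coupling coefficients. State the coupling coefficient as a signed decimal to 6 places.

√[6·2!3!2!/8! · 4!1!1!3!3!2!] = √(216/35)
  +(−1)^0/∏(0,2,1,1,2,1)! = 1/4  (running 1/4)
  +(−1)^1/∏(1,1,0,0,3,2)! = -1/12  (running 1/6)
⟨..|..⟩ = √(216/35)·(1/6) = +0.414039

+0.414039  (= +√(6/35))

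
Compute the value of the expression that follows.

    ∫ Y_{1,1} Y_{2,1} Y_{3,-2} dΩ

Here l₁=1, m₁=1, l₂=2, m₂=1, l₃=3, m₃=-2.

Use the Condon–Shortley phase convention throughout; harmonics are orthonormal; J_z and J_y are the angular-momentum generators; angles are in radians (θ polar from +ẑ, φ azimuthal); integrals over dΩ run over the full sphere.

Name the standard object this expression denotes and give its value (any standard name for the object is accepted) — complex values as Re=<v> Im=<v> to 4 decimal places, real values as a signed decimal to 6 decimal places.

This is a Gaunt coefficient — the integral of a triple product of spherical harmonics over the sphere.
Rules hold: Σm=0, L=6 even, 1≤3≤3.
N = 3·5·7 = 105
Δ = 0!·2!·4!/7! = 1/105
Racah Σ t=0..0: t=0:+1/4 = 1/4
⇒ 3j(1 2 3; 0 0 0)² = 3/35, sgn -1
Racah Σ t=0..0: t=0:+1/12 = 1/12
⇒ 3j(1 2 3; 1 1 -2)² = 2/21, sgn -1
4πI² = N·(3j₀)²·(3jₘ)² = 6/7
I = +1·√(0.857143/4π) = 0.26116903

Gaunt coefficient, +0.261169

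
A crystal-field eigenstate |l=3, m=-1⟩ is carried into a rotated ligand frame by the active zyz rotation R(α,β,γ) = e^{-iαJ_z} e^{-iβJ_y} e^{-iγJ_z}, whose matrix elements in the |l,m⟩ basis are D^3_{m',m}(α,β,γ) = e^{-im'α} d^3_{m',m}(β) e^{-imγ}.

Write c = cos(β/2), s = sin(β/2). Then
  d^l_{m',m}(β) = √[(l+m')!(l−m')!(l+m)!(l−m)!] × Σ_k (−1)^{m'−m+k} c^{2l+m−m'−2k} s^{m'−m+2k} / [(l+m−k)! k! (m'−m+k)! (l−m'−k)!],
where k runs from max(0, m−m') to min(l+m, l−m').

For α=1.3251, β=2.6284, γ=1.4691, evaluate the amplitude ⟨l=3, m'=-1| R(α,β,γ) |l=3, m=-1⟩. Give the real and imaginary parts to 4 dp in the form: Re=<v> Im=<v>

Split into d^3_{-1,-1}(β=2.6284) × two z-phases.
Half-angle: c=0.253790, s=0.967259. N=√(2·24·2·24)=48.000000
Admissible k: 0..2 (factorial args all ≥0)
  k=0: (−1)^0·48.0000/(48)·0.2538^6·0.9673^0 = +0.000267
  k=1: (−1)^1·48.0000/(6)·0.2538^4·0.9673^2 = -0.031051
  k=2: (−1)^2·48.0000/(8)·0.2538^2·0.9673^4 = +0.338276
d^3_{-1,-1}(2.6284) = +0.000267 -0.031051 +0.338276 = +0.307493
Phases: e^{-i·(-1)·1.3251}=+0.243232+0.969968i, e^{-i·(-1)·1.4691}=+0.101521+0.994833i ⇒ D=-0.289124+0.104685i

Re=-0.2891 Im=0.1047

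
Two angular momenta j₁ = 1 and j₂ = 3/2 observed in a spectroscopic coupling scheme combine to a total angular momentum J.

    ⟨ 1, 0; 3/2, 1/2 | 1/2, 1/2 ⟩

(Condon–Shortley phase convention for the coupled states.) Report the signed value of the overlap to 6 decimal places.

−√(1/3) ≈ -0.577350

triangle: 2!*0!*1!/4! = 2/24
(j±m)!: 1!*1!*2!*1!*1!*0! = 2
prefactor² = (2J+1)*Δ*N² = 1/3
  k=1: −1/(1!*1!*0!*1!*0!*0!) = -1
Σ = -1  ⇒  CG² = 1/3*(-1)² = 1/3
CG = −√(1/3) = -0.577350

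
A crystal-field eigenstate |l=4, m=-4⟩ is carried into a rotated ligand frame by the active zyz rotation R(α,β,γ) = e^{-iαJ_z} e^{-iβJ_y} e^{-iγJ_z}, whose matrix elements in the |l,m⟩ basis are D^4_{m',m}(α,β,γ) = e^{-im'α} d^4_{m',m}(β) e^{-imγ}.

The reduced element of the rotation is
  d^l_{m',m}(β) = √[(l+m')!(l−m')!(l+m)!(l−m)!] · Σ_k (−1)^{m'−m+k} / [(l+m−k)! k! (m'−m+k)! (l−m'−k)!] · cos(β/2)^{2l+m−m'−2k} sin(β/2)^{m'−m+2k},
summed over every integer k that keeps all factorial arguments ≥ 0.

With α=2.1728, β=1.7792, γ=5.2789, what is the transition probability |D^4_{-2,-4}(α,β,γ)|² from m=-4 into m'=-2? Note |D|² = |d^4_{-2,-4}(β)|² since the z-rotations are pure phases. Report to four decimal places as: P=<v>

Split into d^4_{-2,-4}(β=1.7792) × two z-phases.
Half-angle: c=0.629723, s=0.776820. N=√(2·720·1·40320)=7619.763776
The bounds max(0,m−m')=0 and min(l+m,l−m')=0 give 1 term
  k=0: (−1)^2·7619.7638/(1440)·0.6297^6·0.7768^2 = +0.199121
d^4_{-2,-4}(1.7792) = +0.199121
|D^4_{-2,-4}|² = |d^4_{-2,-4}(β)|² = (+0.199121)² = 0.039649 (the z-rotation phases have unit modulus)

P=0.0396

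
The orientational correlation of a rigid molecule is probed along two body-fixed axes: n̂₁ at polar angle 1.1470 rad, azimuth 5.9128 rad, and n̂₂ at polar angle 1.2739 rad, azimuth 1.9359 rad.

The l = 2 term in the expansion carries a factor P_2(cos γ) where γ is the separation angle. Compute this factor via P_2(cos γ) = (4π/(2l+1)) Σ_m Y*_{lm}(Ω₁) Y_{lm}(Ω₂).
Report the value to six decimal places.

-0.176317

Addition theorem: P_2(cos γ) = (4π/5) Σ_m Y*_{lm}(Ω₁) Y_{lm}(Ω₂), m = −2…2:
  m=-2: Y*=+0.236847-0.216597i  Y=-0.263157+0.235602i  product -0.011297+0.112801i
  m=-1: Y*=+0.269948-0.104823i  Y=-0.077166-0.201878i  product -0.041992-0.046408i
  m=+0: Y*=-0.155389-0.000000i  Y=-0.234411+0.000000i  product +0.036425+0.000000i
  m=+1: Y*=-0.269948-0.104823i  Y=+0.077166-0.201878i  product -0.041992+0.046408i
  m=+2: Y*=+0.236847+0.216597i  Y=-0.263157-0.235602i  product -0.011297-0.112801i
Accumulated sum -0.070154+0.000000i; after 4π/(2l+1) scaling, -0.176317+0.000000i ⇒ P_2 = -0.176317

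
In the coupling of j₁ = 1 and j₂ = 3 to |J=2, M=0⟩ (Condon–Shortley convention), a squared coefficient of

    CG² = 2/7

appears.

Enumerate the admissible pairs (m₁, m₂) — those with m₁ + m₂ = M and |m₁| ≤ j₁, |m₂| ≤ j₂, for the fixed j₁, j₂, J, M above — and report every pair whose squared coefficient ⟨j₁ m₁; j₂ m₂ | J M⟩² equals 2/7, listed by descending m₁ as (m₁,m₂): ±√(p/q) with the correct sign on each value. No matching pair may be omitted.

Admissible pairs with m₁+m₂ = M = 0: (-1,1), (0,0), (1,-1)
  (m₁,m₂)=(1,-1): CG² = 2/7, CG = +√(2/7)   ← matches the target
  (m₁,m₂)=(0,0): CG² = 3/7, CG = −√(3/7)
  (m₁,m₂)=(-1,1): CG² = 2/7, CG = +√(2/7)   ← matches the target
Pairs with CG² = 2/7: (1,-1): +√(2/7); (-1,1): +√(2/7)

(1,-1): +√(2/7); (-1,1): +√(2/7)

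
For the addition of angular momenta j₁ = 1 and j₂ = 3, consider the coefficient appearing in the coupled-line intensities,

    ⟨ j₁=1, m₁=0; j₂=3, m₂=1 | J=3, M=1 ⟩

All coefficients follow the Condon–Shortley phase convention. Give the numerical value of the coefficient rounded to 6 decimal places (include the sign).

-0.288675  (= −√(1/12))

j₁+j₂−J=1  J+j₁−j₂=1  J−j₁+j₂=5  j₁+j₂+J+1=8
(j₁±m₁, j₂±m₂, J±M) = (1,1,4,2,4,2)
P² = 48
sum k=0..1:
  [0] +1/24 = 1/24
  [1] −1/12 = -1/12
S = -1/24
C² = P²·S² = 1/12 ; C = -0.288675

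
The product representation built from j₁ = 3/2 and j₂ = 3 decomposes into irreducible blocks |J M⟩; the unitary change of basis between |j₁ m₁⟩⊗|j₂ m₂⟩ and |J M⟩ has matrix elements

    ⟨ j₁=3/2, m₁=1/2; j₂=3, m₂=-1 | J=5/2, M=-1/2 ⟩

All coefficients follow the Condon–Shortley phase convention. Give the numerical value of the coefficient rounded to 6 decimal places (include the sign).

triangle: 2!×1!×4!/8! = 48/40320
(j±m)!: 2!×1!×2!×4!×2!×3! = 1152
prefactor² = (2J+1)×Δ×N² = 288/35
  k=0: +1/(0!×2!×1!×2!×0!×2!) = 1/8
  k=1: −1/(1!×1!×0!×1!×1!×3!) = -1/6
Σ = -1/24  ⇒  CG² = 288/35×(-1/24)² = 1/70
CG = −√(1/70) = -0.119523

−√(1/70) ≈ -0.119523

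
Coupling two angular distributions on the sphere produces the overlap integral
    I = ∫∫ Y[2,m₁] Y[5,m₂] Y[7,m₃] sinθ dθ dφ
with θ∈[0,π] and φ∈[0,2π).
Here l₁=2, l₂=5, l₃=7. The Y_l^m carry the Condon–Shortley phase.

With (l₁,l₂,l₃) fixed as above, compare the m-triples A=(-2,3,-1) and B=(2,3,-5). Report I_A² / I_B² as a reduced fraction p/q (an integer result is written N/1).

Shared (l₁,l₂,l₃)=(2,5,7): N and (l;000)² cancel in I_A²/I_B².
A: Δ = 0!·4!·10!/15! = 1/15015; Racah Σ t=0..0: t=0:+1/1935360 = 1/1935360; ⇒ 3j(2 5 7; -2 3 -1)² = 1/1001, sgn +1
B: Δ = 0!·4!·10!/15! = 1/15015; Racah Σ t=0..0: t=0:+1/1935360 = 1/1935360; ⇒ 3j(2 5 7; 2 3 -5)² = 3/91, sgn +1
I_A²/I_B² = (1/1001)/(3/91) = 1/33

1/33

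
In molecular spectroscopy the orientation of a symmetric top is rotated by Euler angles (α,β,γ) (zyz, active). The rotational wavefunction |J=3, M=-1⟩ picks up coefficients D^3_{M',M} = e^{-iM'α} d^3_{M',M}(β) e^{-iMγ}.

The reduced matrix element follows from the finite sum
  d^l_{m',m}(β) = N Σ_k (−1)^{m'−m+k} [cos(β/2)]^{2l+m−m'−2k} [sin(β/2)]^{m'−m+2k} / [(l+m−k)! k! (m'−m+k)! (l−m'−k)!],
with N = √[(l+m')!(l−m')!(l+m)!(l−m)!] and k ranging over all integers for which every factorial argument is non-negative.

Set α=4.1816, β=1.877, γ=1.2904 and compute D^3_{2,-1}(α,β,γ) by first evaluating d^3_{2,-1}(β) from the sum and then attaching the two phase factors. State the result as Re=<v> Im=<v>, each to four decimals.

Re=-0.0330 Im=0.0333

Split into d^3_{2,-1}(β=1.8770) × two z-phases.
Half-angle: c=0.590999, s=0.806673. N=√(120·1·2·24)=75.894664
The bounds max(0,m−m')=0 and min(l+m,l−m')=1 give 2 terms
  k=0: (−1)^3·75.8947/(12)·0.5910^3·0.8067^3 = -0.685301
  k=1: (−1)^4·75.8947/(24)·0.5910^1·0.8067^5 = +0.638371
d^3_{2,-1}(1.8770) = -0.685301 +0.638371 = -0.046930
D = (-0.487495-0.873126i)·(-0.046930)·(+0.276737+0.960946i) = -0.033045+0.033324i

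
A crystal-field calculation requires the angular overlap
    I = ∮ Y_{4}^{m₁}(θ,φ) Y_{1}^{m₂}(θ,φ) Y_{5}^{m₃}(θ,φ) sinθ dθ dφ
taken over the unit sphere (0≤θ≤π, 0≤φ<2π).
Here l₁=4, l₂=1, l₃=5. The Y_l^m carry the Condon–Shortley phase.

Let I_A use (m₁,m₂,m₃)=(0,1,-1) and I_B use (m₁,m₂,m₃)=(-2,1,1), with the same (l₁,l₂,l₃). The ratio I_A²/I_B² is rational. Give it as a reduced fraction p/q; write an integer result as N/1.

5/2

Shared (l₁,l₂,l₃)=(4,1,5): N and (l;000)² cancel in I_A²/I_B².
A: Δ = 0!·8!·2!/11! = 1/495; Racah Σ t=0..0: t=0:+1/1152 = 1/1152; ⇒ 3j(4 1 5; 0 1 -1)² = 1/33, sgn +1
B: Δ = 0!·8!·2!/11! = 1/495; Racah Σ t=0..0: t=0:+1/2880 = 1/2880; ⇒ 3j(4 1 5; -2 1 1)² = 2/165, sgn +1
I_A²/I_B² = (1/33)/(2/165) = 5/2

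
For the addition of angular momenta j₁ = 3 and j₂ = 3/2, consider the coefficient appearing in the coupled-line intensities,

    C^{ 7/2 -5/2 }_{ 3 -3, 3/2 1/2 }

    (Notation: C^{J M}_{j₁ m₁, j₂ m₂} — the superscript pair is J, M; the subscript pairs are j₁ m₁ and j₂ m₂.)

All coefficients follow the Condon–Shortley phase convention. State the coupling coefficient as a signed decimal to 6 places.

−√(8/21) ≈ -0.617213

triangle: 1!*5!*2!/9! = 240/362880
(j±m)!: 0!*6!*2!*1!*1!*6! = 1036800
prefactor² = (2J+1)*Δ*N² = 38400/7
  k=1: −1/(1!*0!*5!*1!*0!*1!) = -1/120
Σ = -1/120  ⇒  CG² = 38400/7*(-1/120)² = 8/21
CG = −√(8/21) = -0.617213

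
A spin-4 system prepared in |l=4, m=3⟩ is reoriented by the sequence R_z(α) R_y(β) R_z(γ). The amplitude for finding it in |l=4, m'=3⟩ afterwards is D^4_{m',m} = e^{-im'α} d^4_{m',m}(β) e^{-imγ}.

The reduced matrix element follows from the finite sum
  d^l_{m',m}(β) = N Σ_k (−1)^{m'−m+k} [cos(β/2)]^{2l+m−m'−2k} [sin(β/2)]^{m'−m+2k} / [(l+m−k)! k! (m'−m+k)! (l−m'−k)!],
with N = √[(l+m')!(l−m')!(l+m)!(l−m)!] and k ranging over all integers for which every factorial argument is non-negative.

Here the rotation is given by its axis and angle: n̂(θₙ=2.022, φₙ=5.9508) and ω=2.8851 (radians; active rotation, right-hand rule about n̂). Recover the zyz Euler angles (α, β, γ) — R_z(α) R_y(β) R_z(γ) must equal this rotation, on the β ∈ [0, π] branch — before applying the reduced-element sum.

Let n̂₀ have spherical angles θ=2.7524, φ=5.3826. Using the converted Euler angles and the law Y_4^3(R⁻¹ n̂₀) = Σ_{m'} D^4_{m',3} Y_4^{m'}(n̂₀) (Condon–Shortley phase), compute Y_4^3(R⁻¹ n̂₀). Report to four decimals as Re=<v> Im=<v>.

Axis–angle → zyz. n̂ = (sinθₙcosφₙ, sinθₙsinφₙ, cosθₙ) = (+0.850667, -0.293644, -0.436049), ω = 2.8851.
R = I cosω + sinω [n̂]ₓ + (1−cosω) n̂n̂ᵀ gives
  R = [+0.456310, -0.380793, -0.804225; -0.602035, -0.797653, +0.036092; -0.655236, +0.467703, -0.593228]
β = atan2(√(R₁₃²+R₂₃²), R₃₃) = 2.205860; α = atan2(R₂₃, R₁₃) mod 2π = 3.096745; γ = atan2(R₃₂, −R₃₁) mod 2π = 0.619923
Need the full column D^4_{m',3} for m'=−4..4 at α=3.0967, β=2.2059, γ=0.6199.
cos(β/2)=0.450983, sin(β/2)=0.892532
d^4_{-4,3}: single k=7 term ⇒ +0.575537;  D = -0.259813-0.513557i
d^4_{-3,3}: k∈[6..7] ⇒ +0.719719 -0.402710 = +0.317009;  D = +0.130281+0.289001i
d^4_{-2,3}: k∈[5..6] ⇒ +0.583158 -0.761364 = -0.178206;  D = +0.065880+0.165582i
d^4_{-1,3}: k∈[4..5] ⇒ +0.347261 -0.816084 = -0.468823;  D = -0.153612-0.442943i
d^4_{0,3}: k∈[3..4] ⇒ +0.156941 -0.614703 = -0.457761;  D = +0.130447+0.438781i
d^4_{1,3}: k∈[2..3] ⇒ +0.053196 -0.347261 = -0.294065;  D = -0.071077-0.285346i
d^4_{2,3}: k∈[1..2] ⇒ +0.012671 -0.148888 = -0.136217;  D = +0.026965+0.133521i
d^4_{3,3}: k∈[0..1] ⇒ +0.001711 -0.046915 = -0.045203;  D = -0.006953-0.044666i
d^4_{4,3}: single k=0 term ⇒ -0.009578;  D = +0.001048+0.009521i
Y_4^{m'}(θ=2.7524,φ=5.3826) and Σ D·Y over m':
  (-0.2598-0.5136i)·(-0.0082-0.0041i)  (+0.1303+0.2890i)·(+0.0572-0.0269i)  (+0.0659+0.1656i)·(-0.0549+0.2341i)  (-0.1536-0.4429i)·(-0.3087-0.3895i)  (+0.1304+0.4388i)·(+0.3138+0.0000i)  (-0.0711-0.2853i)·(+0.3087-0.3895i)  (+0.0270+0.1335i)·(-0.0549-0.2341i)  (-0.0070-0.0447i)·(-0.0572-0.0269i)  (+0.0010+0.0095i)·(-0.0082+0.0041i)
Y_4^3(R⁻¹ n̂) = -0.215397+0.287520i

Re=-0.2154 Im=0.2875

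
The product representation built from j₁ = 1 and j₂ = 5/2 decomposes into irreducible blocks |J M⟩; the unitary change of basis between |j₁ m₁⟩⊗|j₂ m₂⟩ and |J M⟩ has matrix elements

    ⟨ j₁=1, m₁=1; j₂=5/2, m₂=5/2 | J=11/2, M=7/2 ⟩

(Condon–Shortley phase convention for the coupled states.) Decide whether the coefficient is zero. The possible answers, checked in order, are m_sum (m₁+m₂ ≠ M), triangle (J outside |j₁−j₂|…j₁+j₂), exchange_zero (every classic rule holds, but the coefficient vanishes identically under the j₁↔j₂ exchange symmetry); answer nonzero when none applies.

m-sum: m₁+m₂ = 1+5/2 = 7/2, M = 7/2  ✓
triangle: need |j₁−j₂| ≤ J ≤ j₁+j₂, i.e. J ∈ [3/2, 7/2]; J = 11/2 is outside ✗ ⇒ coefficient is 0

triangle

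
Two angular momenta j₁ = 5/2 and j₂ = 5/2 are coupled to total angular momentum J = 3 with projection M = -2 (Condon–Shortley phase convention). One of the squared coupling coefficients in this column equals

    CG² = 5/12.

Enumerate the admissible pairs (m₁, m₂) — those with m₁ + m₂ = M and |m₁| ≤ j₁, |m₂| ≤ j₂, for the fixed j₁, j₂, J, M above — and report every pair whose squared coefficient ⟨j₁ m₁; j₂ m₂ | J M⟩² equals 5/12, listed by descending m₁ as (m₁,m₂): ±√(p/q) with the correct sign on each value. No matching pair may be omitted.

Admissible pairs with m₁+m₂ = M = -2: (-5/2,1/2), (-3/2,-1/2), (-1/2,-3/2), (1/2,-5/2)
  (m₁,m₂)=(1/2,-5/2): CG² = 5/12, CG = +√(5/12)   ← matches the target
  (m₁,m₂)=(-1/2,-3/2): CG² = 1/12, CG = −√(1/12)
  (m₁,m₂)=(-3/2,-1/2): CG² = 1/12, CG = −√(1/12)
  (m₁,m₂)=(-5/2,1/2): CG² = 5/12, CG = +√(5/12)   ← matches the target
Pairs with CG² = 5/12: (1/2,-5/2): +√(5/12); (-5/2,1/2): +√(5/12)

(1/2,-5/2): +√(5/12); (-5/2,1/2): +√(5/12)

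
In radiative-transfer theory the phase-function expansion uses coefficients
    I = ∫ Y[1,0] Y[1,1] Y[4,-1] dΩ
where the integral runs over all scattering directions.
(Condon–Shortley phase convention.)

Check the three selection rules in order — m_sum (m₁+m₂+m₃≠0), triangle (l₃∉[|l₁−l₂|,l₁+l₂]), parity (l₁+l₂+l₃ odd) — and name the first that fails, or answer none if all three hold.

m₁+m₂+m₃ = 0 + 1 − 1 = 0  ✓
triangle: need |l₁−l₂| ≤ l₃ ≤ l₁+l₂ = [0,2]; l₃=4 is outside  ✗
parity: l₁+l₂+l₃ = 6 is even

triangle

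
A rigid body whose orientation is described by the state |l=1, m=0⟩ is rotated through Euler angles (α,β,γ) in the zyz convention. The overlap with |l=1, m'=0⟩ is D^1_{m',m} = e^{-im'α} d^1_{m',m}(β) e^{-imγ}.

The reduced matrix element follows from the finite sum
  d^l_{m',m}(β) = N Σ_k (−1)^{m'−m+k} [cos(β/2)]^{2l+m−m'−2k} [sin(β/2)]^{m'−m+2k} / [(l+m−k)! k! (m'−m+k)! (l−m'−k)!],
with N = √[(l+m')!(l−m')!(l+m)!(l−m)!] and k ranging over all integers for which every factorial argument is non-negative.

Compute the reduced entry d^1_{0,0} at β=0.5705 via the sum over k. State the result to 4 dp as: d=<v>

d^1_{0,0}(β=0.5705) via the finite sum:
c=cos(0.570500/2)=0.959591, s=sin(0.570500/2)=0.281397; N=√[1·1·1·1]=1.000000
Admissible k: 0..1 (factorial args all ≥0)
  k=0: (−1)^0·1.0000/(1)·0.9596^2·0.2814^0 = +0.920816
  k=1: (−1)^1·1.0000/(1)·0.9596^0·0.2814^2 = -0.079184
d^1_{0,0}(0.5705) = +0.920816 -0.079184 = +0.841631

d=0.8416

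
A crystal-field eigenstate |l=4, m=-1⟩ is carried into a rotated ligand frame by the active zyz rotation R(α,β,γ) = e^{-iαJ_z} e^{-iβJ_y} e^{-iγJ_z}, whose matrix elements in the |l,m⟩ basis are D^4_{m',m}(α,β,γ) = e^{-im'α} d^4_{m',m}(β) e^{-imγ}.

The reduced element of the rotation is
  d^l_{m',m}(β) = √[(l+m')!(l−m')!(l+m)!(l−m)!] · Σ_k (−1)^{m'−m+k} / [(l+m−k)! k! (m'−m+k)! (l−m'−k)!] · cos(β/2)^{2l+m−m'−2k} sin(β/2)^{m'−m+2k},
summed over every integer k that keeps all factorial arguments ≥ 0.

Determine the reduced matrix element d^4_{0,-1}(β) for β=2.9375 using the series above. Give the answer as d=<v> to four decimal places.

d=0.4119

d^4_{0,-1}(β=2.9375) via the finite sum:
c=cos(2.937500/2)=0.101869, s=sin(2.937500/2)=0.994798; N=√[24·24·6·120]=643.987578
k∈{0,1,2,3} keeps every argument non-negative
  k=0: (−1)^1·643.9876/(144)·0.1019^7·0.9948^1 = -0.000001
  k=1: (−1)^2·643.9876/(24)·0.1019^5·0.9948^3 = +0.000290
  k=2: (−1)^3·643.9876/(24)·0.1019^3·0.9948^5 = -0.027636
  k=3: (−1)^4·643.9876/(144)·0.1019^1·0.9948^7 = +0.439240
d^4_{0,-1}(2.9375) = -0.000001 +0.000290 -0.027636 +0.439240 = +0.411894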